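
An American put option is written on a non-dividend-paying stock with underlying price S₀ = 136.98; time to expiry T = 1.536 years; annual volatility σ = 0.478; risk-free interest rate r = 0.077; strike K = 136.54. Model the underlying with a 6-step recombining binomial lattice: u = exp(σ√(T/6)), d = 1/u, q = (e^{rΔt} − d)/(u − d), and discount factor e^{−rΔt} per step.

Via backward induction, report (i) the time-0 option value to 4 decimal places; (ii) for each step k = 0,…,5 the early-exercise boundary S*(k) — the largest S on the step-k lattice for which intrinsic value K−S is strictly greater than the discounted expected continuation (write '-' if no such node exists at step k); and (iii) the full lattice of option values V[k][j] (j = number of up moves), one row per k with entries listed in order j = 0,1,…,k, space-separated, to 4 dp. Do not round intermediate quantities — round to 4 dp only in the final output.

price = 24.2456
boundary = - - 84.4477 66.3061 84.4477 107.5530
tree:
24.2456
36.2341 12.2930
52.0923 20.5957 3.8287
70.2339 33.4853 7.5180 0.0000
84.4782 52.0923 14.7623 0.0000 0.0000
95.6625 70.2339 28.9870 0.0000 0.0000 0.0000
104.4441 84.4782 52.0923 0.0000 0.0000 0.0000 0.0000

Δt=0.25600  u=1.27360  d=0.78517  q=0.48059  discount=0.98048
step 6 (expiry): payoffs max(K−S,0) = 104.4441 84.4782 52.0923 0.0000 0.0000 0.0000 0.0000
step 5: (k=5,j=0): S=40.8775, (K−S)⁺=95.6625, hold=92.9974 ⇒ V=95.6625 exercise | (k=5,j=1): S=66.3061, (K−S)⁺=70.2339, hold=67.5688 ⇒ V=70.2339 exercise | (k=5,j=2): S=107.5530, (K−S)⁺=28.9870, hold=26.5292 ⇒ V=28.9870 exercise | (k=5,j=3): S=174.4583, (K−S)⁺=0.0000, hold=0.0000 ⇒ V=0.0000 continue | (k=5,j=4): S=282.9833, (K−S)⁺=0.0000, hold=0.0000 ⇒ V=0.0000 continue | (k=5,j=5): S=459.0182, (K−S)⁺=0.0000, hold=0.0000 ⇒ V=0.0000 continue  boundary S*=107.5530
step 4: (k=4,j=0): S=52.0618, (K−S)⁺=84.4782, hold=81.8131 ⇒ V=84.4782 exercise | (k=4,j=1): S=84.4477, (K−S)⁺=52.0923, hold=49.4271 ⇒ V=52.0923 exercise | (k=4,j=2): S=136.9800, (K−S)⁺=0.0000, hold=14.7623 ⇒ V=14.7623 continue | (k=4,j=3): S=222.1909, (K−S)⁺=0.0000, hold=0.0000 ⇒ V=0.0000 continue | (k=4,j=4): S=360.4088, (K−S)⁺=0.0000, hold=0.0000 ⇒ V=0.0000 continue  boundary S*=84.4477
step 3: (k=3,j=0): S=66.3061, (K−S)⁺=70.2339, hold=67.5688 ⇒ V=70.2339 exercise | (k=3,j=1): S=107.5530, (K−S)⁺=28.9870, hold=33.4853 ⇒ V=33.4853 continue | (k=3,j=2): S=174.4583, (K−S)⁺=0.0000, hold=7.5180 ⇒ V=7.5180 continue | (k=3,j=3): S=282.9833, (K−S)⁺=0.0000, hold=0.0000 ⇒ V=0.0000 continue  boundary S*=66.3061
step 2: (k=2,j=0): S=84.4477, (K−S)⁺=52.0923, hold=51.5468 ⇒ V=52.0923 exercise | (k=2,j=1): S=136.9800, (K−S)⁺=0.0000, hold=20.5957 ⇒ V=20.5957 continue | (k=2,j=2): S=222.1909, (K−S)⁺=0.0000, hold=3.8287 ⇒ V=3.8287 continue  boundary S*=84.4477
step 1: (k=1,j=0): S=107.5530, (K−S)⁺=28.9870, hold=36.2341 ⇒ V=36.2341 continue | (k=1,j=1): S=174.4583, (K−S)⁺=0.0000, hold=12.2930 ⇒ V=12.2930 continue  boundary S*=-
step 0: (k=0,j=0): S=136.9800, (K−S)⁺=0.0000, hold=24.2456 ⇒ V=24.2456 continue  boundary S*=-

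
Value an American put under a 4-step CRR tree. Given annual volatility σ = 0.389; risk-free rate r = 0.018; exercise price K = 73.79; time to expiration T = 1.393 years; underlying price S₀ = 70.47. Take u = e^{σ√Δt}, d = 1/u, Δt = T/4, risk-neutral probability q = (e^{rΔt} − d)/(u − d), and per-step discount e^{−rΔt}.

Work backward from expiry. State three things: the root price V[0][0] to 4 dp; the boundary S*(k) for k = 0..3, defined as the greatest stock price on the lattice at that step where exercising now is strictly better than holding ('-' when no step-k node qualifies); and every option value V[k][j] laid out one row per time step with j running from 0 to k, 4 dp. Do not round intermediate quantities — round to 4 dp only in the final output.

price = 13.8414
boundary = - - 44.5258 56.0155
tree:
13.8414
20.5315 6.0650
29.2642 10.4146 0.9687
38.3972 17.7745 1.7934 0.0000
45.6568 29.2642 3.3200 0.0000 0.0000

params: Δt=0.34825 u=1.25805 d=0.79488 q=0.45644 e^(-rΔt)=0.99375
t_4 payoffs: 45.6568 29.2642 3.3200 0.0000 0.0000
t_3: node(3,0) S=35.3928 payoff=38.3972 vs cont=37.9361 → 38.3972 [stop]  node(3,1) S=56.0155 payoff=17.7745 vs cont=17.3134 → 17.7745 [stop]  node(3,2) S=88.6545 payoff=0.0000 vs cont=1.7934 → 1.7934 [wait]  node(3,3) S=140.3116 payoff=0.0000 vs cont=0.0000 → 0.0000 [wait]  ⇒ S*(3)=56.0155
t_2: node(2,0) S=44.5258 payoff=29.2642 vs cont=28.8031 → 29.2642 [stop]  node(2,1) S=70.4700 payoff=3.3200 vs cont=10.4146 → 10.4146 [wait]  node(2,2) S=111.5314 payoff=0.0000 vs cont=0.9687 → 0.9687 [wait]  ⇒ S*(2)=44.5258
t_1: node(1,0) S=56.0155 payoff=17.7745 vs cont=20.5315 → 20.5315 [wait]  node(1,1) S=88.6545 payoff=0.0000 vs cont=6.0650 → 6.0650 [wait]  ⇒ S*(1)=-
t_0: node(0,0) S=70.4700 payoff=3.3200 vs cont=13.8414 → 13.8414 [wait]  ⇒ S*(0)=-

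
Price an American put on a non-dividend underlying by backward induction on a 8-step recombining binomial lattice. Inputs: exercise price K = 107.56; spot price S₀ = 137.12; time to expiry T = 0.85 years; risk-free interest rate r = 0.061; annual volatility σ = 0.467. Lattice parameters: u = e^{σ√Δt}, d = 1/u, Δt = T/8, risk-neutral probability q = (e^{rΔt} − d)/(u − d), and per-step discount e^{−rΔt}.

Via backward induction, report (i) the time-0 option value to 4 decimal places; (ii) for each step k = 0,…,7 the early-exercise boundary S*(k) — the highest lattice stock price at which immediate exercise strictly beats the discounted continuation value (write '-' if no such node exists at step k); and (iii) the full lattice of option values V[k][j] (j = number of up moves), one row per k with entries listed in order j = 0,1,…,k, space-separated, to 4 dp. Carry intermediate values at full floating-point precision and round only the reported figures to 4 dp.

price = 7.8163
boundary = - - - - - 64.0548 74.5868 86.8503
tree:
7.8163
11.7259 3.7416
17.1518 6.0827 1.2889
24.3367 9.7009 2.2962 0.2293
33.2790 15.1036 4.0551 0.4466 0.0000
43.5052 22.7935 7.0853 0.8699 0.0000 0.0000
52.5499 32.9732 12.2167 1.6945 0.0000 0.0000 0.0000
60.3176 43.5052 20.7097 3.3008 0.0000 0.0000 0.0000 0.0000
66.9884 52.5499 32.9732 6.4297 0.0000 0.0000 0.0000 0.0000 0.0000

Δt=0.10625, u=1.16442, d=0.85880, q=0.48329, disc=e^(-rΔt)=0.99354
k=8 terminal: V=max(K-S,0) → 66.9884 52.5499 32.9732 6.4297 0.0000 0.0000 0.0000 0.0000 0.0000
k=7: j=0 S=47.2424 intr=60.3176 cont=59.6227 V=60.3176[EX]; j=1 S=64.0548 intr=43.5052 cont=42.8103 V=43.5052[EX]; j=2 S=86.8503 intr=20.7097 cont=20.0148 V=20.7097[EX]; j=3 S=117.7582 intr=0.0000 cont=3.3008 V=3.3008[hold]; j=4 S=159.6653 intr=0.0000 cont=0.0000 V=0.0000[hold]; j=5 S=216.4862 intr=0.0000 cont=0.0000 V=0.0000[hold]; j=6 S=293.5281 intr=0.0000 cont=0.0000 V=0.0000[hold]; j=7 S=397.9873 intr=0.0000 cont=0.0000 V=0.0000[hold]  S*(7)=86.8503
k=6: j=0 S=55.0101 intr=52.5499 cont=51.8551 V=52.5499[EX]; j=1 S=74.5868 intr=32.9732 cont=32.2784 V=32.9732[EX]; j=2 S=101.1303 intr=6.4297 cont=12.2167 V=12.2167[hold]; j=3 S=137.1200 intr=0.0000 cont=1.6945 V=1.6945[hold]; j=4 S=185.9175 intr=0.0000 cont=0.0000 V=0.0000[hold]; j=5 S=252.0809 intr=0.0000 cont=0.0000 V=0.0000[hold]; j=6 S=341.7901 intr=0.0000 cont=0.0000 V=0.0000[hold]  S*(6)=74.5868
k=5: j=0 S=64.0548 intr=43.5052 cont=42.8103 V=43.5052[EX]; j=1 S=86.8503 intr=20.7097 cont=22.7935 V=22.7935[hold]; j=2 S=117.7582 intr=0.0000 cont=7.0853 V=7.0853[hold]; j=3 S=159.6653 intr=0.0000 cont=0.8699 V=0.8699[hold]; j=4 S=216.4862 intr=0.0000 cont=0.0000 V=0.0000[hold]; j=5 S=293.5281 intr=0.0000 cont=0.0000 V=0.0000[hold]  S*(5)=64.0548
k=4: j=0 S=74.5868 intr=32.9732 cont=33.2790 V=33.2790[hold]; j=1 S=101.1303 intr=6.4297 cont=15.1036 V=15.1036[hold]; j=2 S=137.1200 intr=0.0000 cont=4.0551 V=4.0551[hold]; j=3 S=185.9175 intr=0.0000 cont=0.4466 V=0.4466[hold]; j=4 S=252.0809 intr=0.0000 cont=0.0000 V=0.0000[hold]  S*(4)=-
k=3: j=0 S=86.8503 intr=20.7097 cont=24.3367 V=24.3367[hold]; j=1 S=117.7582 intr=0.0000 cont=9.7009 V=9.7009[hold]; j=2 S=159.6653 intr=0.0000 cont=2.2962 V=2.2962[hold]; j=3 S=216.4862 intr=0.0000 cont=0.2293 V=0.2293[hold]  S*(3)=-
k=2: j=0 S=101.1303 intr=6.4297 cont=17.1518 V=17.1518[hold]; j=1 S=137.1200 intr=0.0000 cont=6.0827 V=6.0827[hold]; j=2 S=185.9175 intr=0.0000 cont=1.2889 V=1.2889[hold]  S*(2)=-
k=1: j=0 S=117.7582 intr=0.0000 cont=11.7259 V=11.7259[hold]; j=1 S=159.6653 intr=0.0000 cont=3.7416 V=3.7416[hold]  S*(1)=-
k=0: j=0 S=137.1200 intr=0.0000 cont=7.8163 V=7.8163[hold]  S*(0)=-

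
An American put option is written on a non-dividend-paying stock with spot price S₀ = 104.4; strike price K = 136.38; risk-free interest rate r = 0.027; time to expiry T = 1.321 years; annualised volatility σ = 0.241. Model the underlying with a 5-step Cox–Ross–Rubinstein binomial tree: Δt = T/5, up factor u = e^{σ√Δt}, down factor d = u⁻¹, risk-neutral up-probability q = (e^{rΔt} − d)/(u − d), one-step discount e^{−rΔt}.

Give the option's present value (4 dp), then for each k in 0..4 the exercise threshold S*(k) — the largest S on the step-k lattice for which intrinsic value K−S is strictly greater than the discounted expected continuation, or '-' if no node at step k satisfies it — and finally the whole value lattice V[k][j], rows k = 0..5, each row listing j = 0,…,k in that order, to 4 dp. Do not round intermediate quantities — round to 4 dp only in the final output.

params: Δt=0.26420 u=1.13187 d=0.88349 q=0.49789 e^(-rΔt)=0.99289
t_5 payoffs: 80.1835 64.3844 44.1436 18.2123 0.0000 0.0000
t_4: node(4,0) S=63.6074 payoff=72.7726 vs cont=71.8032 → 72.7726 [stop]  node(4,1) S=81.4900 payoff=54.8900 vs cont=53.9207 → 54.8900 [stop]  node(4,2) S=104.4000 payoff=31.9800 vs cont=31.0106 → 31.9800 [stop]  node(4,3) S=133.7510 payoff=2.6290 vs cont=9.0795 → 9.0795 [wait]  node(4,4) S=171.3536 payoff=0.0000 vs cont=0.0000 → 0.0000 [wait]  ⇒ S*(4)=104.4000
t_3: node(3,0) S=71.9956 payoff=64.3844 vs cont=63.4150 → 64.3844 [stop]  node(3,1) S=92.2364 payoff=44.1436 vs cont=43.1742 → 44.1436 [stop]  node(3,2) S=118.1677 payoff=18.2123 vs cont=20.4318 → 20.4318 [wait]  node(3,3) S=151.3893 payoff=0.0000 vs cont=4.5265 → 4.5265 [wait]  ⇒ S*(3)=92.2364
t_2: node(2,0) S=81.4900 payoff=54.8900 vs cont=53.9207 → 54.8900 [stop]  node(2,1) S=104.4000 payoff=31.9800 vs cont=32.1078 → 32.1078 [wait]  node(2,2) S=133.7510 payoff=2.6290 vs cont=12.4237 → 12.4237 [wait]  ⇒ S*(2)=81.4900
t_1: node(1,0) S=92.2364 payoff=44.1436 vs cont=43.2374 → 44.1436 [stop]  node(1,1) S=118.1677 payoff=18.2123 vs cont=22.1487 → 22.1487 [wait]  ⇒ S*(1)=92.2364
t_0: node(0,0) S=104.4000 payoff=31.9800 vs cont=32.9566 → 32.9566 [wait]  ⇒ S*(0)=-

price = 32.9566
boundary = - 92.2364 81.4900 92.2364 104.4000
tree:
32.9566
44.1436 22.1487
54.8900 32.1078 12.4237
64.3844 44.1436 20.4318 4.5265
72.7726 54.8900 31.9800 9.0795 0.0000
80.1835 64.3844 44.1436 18.2123 0.0000 0.0000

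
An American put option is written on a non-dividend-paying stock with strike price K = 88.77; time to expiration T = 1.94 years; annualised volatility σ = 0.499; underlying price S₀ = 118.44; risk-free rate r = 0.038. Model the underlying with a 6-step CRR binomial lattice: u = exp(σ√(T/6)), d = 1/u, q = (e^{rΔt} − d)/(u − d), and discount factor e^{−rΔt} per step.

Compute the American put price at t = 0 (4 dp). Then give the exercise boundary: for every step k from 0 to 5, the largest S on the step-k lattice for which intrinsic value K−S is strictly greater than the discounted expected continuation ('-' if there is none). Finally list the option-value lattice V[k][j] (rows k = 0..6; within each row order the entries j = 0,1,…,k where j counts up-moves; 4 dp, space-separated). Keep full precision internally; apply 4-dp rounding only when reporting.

price = 13.9822
boundary = - - - - 38.0702 50.5608
tree:
13.9822
20.3332 6.6353
28.7054 10.7004 1.8695
39.0509 16.9004 3.4475 0.0000
50.6998 25.9429 6.3576 0.0000 0.0000
60.1046 38.2092 11.7241 0.0000 0.0000 0.0000
67.1861 50.6998 21.6206 0.0000 0.0000 0.0000 0.0000

params: Δt=0.32333 u=1.32809 d=0.75296 q=0.45103 e^(-rΔt)=0.98779
t_6 payoffs: 67.1861 50.6998 21.6206 0.0000 0.0000 0.0000 0.0000
t_5: node(5,0) S=28.6654 payoff=60.1046 vs cont=59.0206 → 60.1046 [stop]  node(5,1) S=50.5608 payoff=38.2092 vs cont=37.1252 → 38.2092 [stop]  node(5,2) S=89.1806 payoff=0.0000 vs cont=11.7241 → 11.7241 [wait]  node(5,3) S=157.2992 payoff=0.0000 vs cont=0.0000 → 0.0000 [wait]  node(5,4) S=277.4489 payoff=0.0000 vs cont=0.0000 → 0.0000 [wait]  node(5,5) S=489.3723 payoff=0.0000 vs cont=0.0000 → 0.0000 [wait]  ⇒ S*(5)=50.5608
t_4: node(4,0) S=38.0702 payoff=50.6998 vs cont=49.6157 → 50.6998 [stop]  node(4,1) S=67.1494 payoff=21.6206 vs cont=25.9429 → 25.9429 [wait]  node(4,2) S=118.4400 payoff=0.0000 vs cont=6.3576 → 6.3576 [wait]  node(4,3) S=208.9079 payoff=0.0000 vs cont=0.0000 → 0.0000 [wait]  node(4,4) S=368.4777 payoff=0.0000 vs cont=0.0000 → 0.0000 [wait]  ⇒ S*(4)=38.0702
t_3: node(3,0) S=50.5608 payoff=38.2092 vs cont=39.0509 → 39.0509 [wait]  node(3,1) S=89.1806 payoff=0.0000 vs cont=16.9004 → 16.9004 [wait]  node(3,2) S=157.2992 payoff=0.0000 vs cont=3.4475 → 3.4475 [wait]  node(3,3) S=277.4489 payoff=0.0000 vs cont=0.0000 → 0.0000 [wait]  ⇒ S*(3)=-
t_2: node(2,0) S=67.1494 payoff=21.6206 vs cont=28.7054 → 28.7054 [wait]  node(2,1) S=118.4400 payoff=0.0000 vs cont=10.7004 → 10.7004 [wait]  node(2,2) S=208.9079 payoff=0.0000 vs cont=1.8695 → 1.8695 [wait]  ⇒ S*(2)=-
t_1: node(1,0) S=89.1806 payoff=0.0000 vs cont=20.3332 → 20.3332 [wait]  node(1,1) S=157.2992 payoff=0.0000 vs cont=6.6353 → 6.6353 [wait]  ⇒ S*(1)=-
t_0: node(0,0) S=118.4400 payoff=0.0000 vs cont=13.9822 → 13.9822 [wait]  ⇒ S*(0)=-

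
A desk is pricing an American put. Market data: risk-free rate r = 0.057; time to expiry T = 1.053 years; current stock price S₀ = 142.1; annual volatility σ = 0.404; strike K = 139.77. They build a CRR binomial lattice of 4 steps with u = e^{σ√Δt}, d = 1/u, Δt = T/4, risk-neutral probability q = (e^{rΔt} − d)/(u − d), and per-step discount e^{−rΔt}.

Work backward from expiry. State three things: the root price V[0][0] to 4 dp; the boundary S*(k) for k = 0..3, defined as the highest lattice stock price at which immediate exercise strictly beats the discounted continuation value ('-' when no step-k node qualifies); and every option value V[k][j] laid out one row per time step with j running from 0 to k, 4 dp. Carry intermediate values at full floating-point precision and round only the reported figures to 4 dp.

price = 17.8067
boundary = - - 93.8749 115.4973
tree:
17.8067
29.1865 6.2578
45.8951 12.3245 0.0000
63.4695 24.2727 0.0000 0.0000
77.7538 45.8951 0.0000 0.0000 0.0000

Δt=0.26325, u=1.23033, d=0.81279, q=0.48457, disc=e^(-rΔt)=0.98511
k=4 terminal: V=max(K-S,0) → 77.7538 45.8951 0.0000 0.0000 0.0000
k=3: j=0 S=76.3005 intr=63.4695 cont=61.3879 V=63.4695[EX]; j=1 S=115.4973 intr=24.2727 cont=23.3033 V=24.2727[EX]; j=2 S=174.8301 intr=0.0000 cont=0.0000 V=0.0000[hold]; j=3 S=264.6433 intr=0.0000 cont=0.0000 V=0.0000[hold]  S*(3)=115.4973
k=2: j=0 S=93.8749 intr=45.8951 cont=43.8135 V=45.8951[EX]; j=1 S=142.1000 intr=0.0000 cont=12.3245 V=12.3245[hold]; j=2 S=215.0991 intr=0.0000 cont=0.0000 V=0.0000[hold]  S*(2)=93.8749
k=1: j=0 S=115.4973 intr=24.2727 cont=29.1865 V=29.1865[hold]; j=1 S=174.8301 intr=0.0000 cont=6.2578 V=6.2578[hold]  S*(1)=-
k=0: j=0 S=142.1000 intr=0.0000 cont=17.8067 V=17.8067[hold]  S*(0)=-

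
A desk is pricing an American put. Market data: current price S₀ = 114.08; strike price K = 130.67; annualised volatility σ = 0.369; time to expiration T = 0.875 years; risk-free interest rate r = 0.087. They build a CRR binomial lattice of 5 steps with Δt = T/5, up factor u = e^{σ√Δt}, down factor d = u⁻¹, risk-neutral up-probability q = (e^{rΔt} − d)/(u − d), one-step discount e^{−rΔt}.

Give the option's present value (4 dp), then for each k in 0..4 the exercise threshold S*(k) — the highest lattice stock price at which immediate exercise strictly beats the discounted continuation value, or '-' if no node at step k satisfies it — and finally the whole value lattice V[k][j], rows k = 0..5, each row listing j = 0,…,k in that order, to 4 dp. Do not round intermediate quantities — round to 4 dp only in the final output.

Δt=0.17500  u=1.16692  d=0.85696  q=0.51098  discount=0.98489
step 5 (expiry): payoffs max(K−S,0) = 77.9455 58.8754 32.9080 0.0000 0.0000 0.0000
step 4: (k=4,j=0): S=61.5251, (K−S)⁺=69.1449, hold=67.1705 ⇒ V=69.1449 exercise | (k=4,j=1): S=83.7782, (K−S)⁺=46.8918, hold=44.9175 ⇒ V=46.8918 exercise | (k=4,j=2): S=114.0800, (K−S)⁺=16.5900, hold=15.8495 ⇒ V=16.5900 exercise | (k=4,j=3): S=155.3417, (K−S)⁺=0.0000, hold=0.0000 ⇒ V=0.0000 continue | (k=4,j=4): S=211.5275, (K−S)⁺=0.0000, hold=0.0000 ⇒ V=0.0000 continue  boundary S*=114.0800
step 3: (k=3,j=0): S=71.7946, (K−S)⁺=58.8754, hold=56.9011 ⇒ V=58.8754 exercise | (k=3,j=1): S=97.7620, (K−S)⁺=32.9080, hold=30.9336 ⇒ V=32.9080 exercise | (k=3,j=2): S=133.1217, (K−S)⁺=0.0000, hold=7.9902 ⇒ V=7.9902 continue | (k=3,j=3): S=181.2707, (K−S)⁺=0.0000, hold=0.0000 ⇒ V=0.0000 continue  boundary S*=97.7620
step 2: (k=2,j=0): S=83.7782, (K−S)⁺=46.8918, hold=44.9175 ⇒ V=46.8918 exercise | (k=2,j=1): S=114.0800, (K−S)⁺=16.5900, hold=19.8706 ⇒ V=19.8706 continue | (k=2,j=2): S=155.3417, (K−S)⁺=0.0000, hold=3.8483 ⇒ V=3.8483 continue  boundary S*=83.7782
step 1: (k=1,j=0): S=97.7620, (K−S)⁺=32.9080, hold=32.5846 ⇒ V=32.9080 exercise | (k=1,j=1): S=133.1217, (K−S)⁺=0.0000, hold=11.5070 ⇒ V=11.5070 continue  boundary S*=97.7620
step 0: (k=0,j=0): S=114.0800, (K−S)⁺=16.5900, hold=21.6405 ⇒ V=21.6405 continue  boundary S*=-

price = 21.6405
boundary = - 97.7620 83.7782 97.7620 114.0800
tree:
21.6405
32.9080 11.5070
46.8918 19.8706 3.8483
58.8754 32.9080 7.9902 0.0000
69.1449 46.8918 16.5900 0.0000 0.0000
77.9455 58.8754 32.9080 0.0000 0.0000 0.0000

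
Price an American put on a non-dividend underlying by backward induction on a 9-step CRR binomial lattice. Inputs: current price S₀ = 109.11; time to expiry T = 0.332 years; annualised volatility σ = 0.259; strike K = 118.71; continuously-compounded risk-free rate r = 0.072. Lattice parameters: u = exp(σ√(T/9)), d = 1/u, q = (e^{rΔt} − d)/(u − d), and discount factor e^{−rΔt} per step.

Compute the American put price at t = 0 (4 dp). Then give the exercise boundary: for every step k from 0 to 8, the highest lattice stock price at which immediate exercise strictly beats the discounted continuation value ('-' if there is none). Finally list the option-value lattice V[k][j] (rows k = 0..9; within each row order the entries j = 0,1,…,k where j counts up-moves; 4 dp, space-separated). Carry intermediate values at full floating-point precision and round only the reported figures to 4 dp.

price = 11.4064
boundary = - - 98.7772 93.9838 98.7772 103.8151 98.7772 103.8151 109.1100
tree:
11.4064
15.3040 7.7844
19.9328 11.0115 4.7769
24.7262 15.0811 7.2250 2.4895
29.2870 19.9328 10.5770 4.0966 0.9846
33.6265 24.7262 14.8949 6.5537 1.7972 0.2222
37.7555 29.2870 19.9328 10.1150 3.2242 0.4587 0.0000
41.6840 33.6265 24.7262 14.8949 5.6531 0.9469 0.0000 0.0000
45.4219 37.7555 29.2870 19.9328 9.6000 1.9547 0.0000 0.0000 0.0000
48.9784 41.6840 33.6265 24.7262 14.8949 4.0351 0.0000 0.0000 0.0000 0.0000

params: Δt=0.03689 u=1.05100 d=0.95147 q=0.51429 e^(-rΔt)=0.99735
t_9 payoffs: 48.9784 41.6840 33.6265 24.7262 14.8949 4.0351 0.0000 0.0000 0.0000 0.0000
t_8: node(8,0) S=73.2881 payoff=45.4219 vs cont=45.1070 → 45.4219 [stop]  node(8,1) S=80.9545 payoff=37.7555 vs cont=37.4406 → 37.7555 [stop]  node(8,2) S=89.4230 payoff=29.2870 vs cont=28.9722 → 29.2870 [stop]  node(8,3) S=98.7772 payoff=19.9328 vs cont=19.6179 → 19.9328 [stop]  node(8,4) S=109.1100 payoff=9.6000 vs cont=9.2851 → 9.6000 [stop]  node(8,5) S=120.5237 payoff=0.0000 vs cont=1.9547 → 1.9547 [wait]  node(8,6) S=133.1313 payoff=0.0000 vs cont=0.0000 → 0.0000 [wait]  node(8,7) S=147.0577 payoff=0.0000 vs cont=0.0000 → 0.0000 [wait]  node(8,8) S=162.4410 payoff=0.0000 vs cont=0.0000 → 0.0000 [wait]  ⇒ S*(8)=109.1100
t_7: node(7,0) S=77.0260 payoff=41.6840 vs cont=41.3691 → 41.6840 [stop]  node(7,1) S=85.0835 payoff=33.6265 vs cont=33.3117 → 33.6265 [stop]  node(7,2) S=93.9838 payoff=24.7262 vs cont=24.4113 → 24.7262 [stop]  node(7,3) S=103.8151 payoff=14.8949 vs cont=14.5800 → 14.8949 [stop]  node(7,4) S=114.6749 payoff=4.0351 vs cont=5.6531 → 5.6531 [wait]  node(7,5) S=126.6707 payoff=0.0000 vs cont=0.9469 → 0.9469 [wait]  node(7,6) S=139.9213 payoff=0.0000 vs cont=0.0000 → 0.0000 [wait]  node(7,7) S=154.5581 payoff=0.0000 vs cont=0.0000 → 0.0000 [wait]  ⇒ S*(7)=103.8151
t_6: node(6,0) S=80.9545 payoff=37.7555 vs cont=37.4406 → 37.7555 [stop]  node(6,1) S=89.4230 payoff=29.2870 vs cont=28.9722 → 29.2870 [stop]  node(6,2) S=98.7772 payoff=19.9328 vs cont=19.6179 → 19.9328 [stop]  node(6,3) S=109.1100 payoff=9.6000 vs cont=10.1150 → 10.1150 [wait]  node(6,4) S=120.5237 payoff=0.0000 vs cont=3.2242 → 3.2242 [wait]  node(6,5) S=133.1313 payoff=0.0000 vs cont=0.4587 → 0.4587 [wait]  node(6,6) S=147.0577 payoff=0.0000 vs cont=0.0000 → 0.0000 [wait]  ⇒ S*(6)=98.7772
t_5: node(5,0) S=85.0835 payoff=33.6265 vs cont=33.3117 → 33.6265 [stop]  node(5,1) S=93.9838 payoff=24.7262 vs cont=24.4113 → 24.7262 [stop]  node(5,2) S=103.8151 payoff=14.8949 vs cont=14.8442 → 14.8949 [stop]  node(5,3) S=114.6749 payoff=4.0351 vs cont=6.5537 → 6.5537 [wait]  node(5,4) S=126.6707 payoff=0.0000 vs cont=1.7972 → 1.7972 [wait]  node(5,5) S=139.9213 payoff=0.0000 vs cont=0.2222 → 0.2222 [wait]  ⇒ S*(5)=103.8151
t_4: node(4,0) S=89.4230 payoff=29.2870 vs cont=28.9722 → 29.2870 [stop]  node(4,1) S=98.7772 payoff=19.9328 vs cont=19.6179 → 19.9328 [stop]  node(4,2) S=109.1100 payoff=9.6000 vs cont=10.5770 → 10.5770 [wait]  node(4,3) S=120.5237 payoff=0.0000 vs cont=4.0966 → 4.0966 [wait]  node(4,4) S=133.1313 payoff=0.0000 vs cont=0.9846 → 0.9846 [wait]  ⇒ S*(4)=98.7772
t_3: node(3,0) S=93.9838 payoff=24.7262 vs cont=24.4113 → 24.7262 [stop]  node(3,1) S=103.8151 payoff=14.8949 vs cont=15.0811 → 15.0811 [wait]  node(3,2) S=114.6749 payoff=4.0351 vs cont=7.2250 → 7.2250 [wait]  node(3,3) S=126.6707 payoff=0.0000 vs cont=2.4895 → 2.4895 [wait]  ⇒ S*(3)=93.9838
t_2: node(2,0) S=98.7772 payoff=19.9328 vs cont=19.7134 → 19.9328 [stop]  node(2,1) S=109.1100 payoff=9.6000 vs cont=11.0115 → 11.0115 [wait]  node(2,2) S=120.5237 payoff=0.0000 vs cont=4.7769 → 4.7769 [wait]  ⇒ S*(2)=98.7772
t_1: node(1,0) S=103.8151 payoff=14.8949 vs cont=15.3040 → 15.3040 [wait]  node(1,1) S=114.6749 payoff=4.0351 vs cont=7.7844 → 7.7844 [wait]  ⇒ S*(1)=-
t_0: node(0,0) S=109.1100 payoff=9.6000 vs cont=11.4064 → 11.4064 [wait]  ⇒ S*(0)=-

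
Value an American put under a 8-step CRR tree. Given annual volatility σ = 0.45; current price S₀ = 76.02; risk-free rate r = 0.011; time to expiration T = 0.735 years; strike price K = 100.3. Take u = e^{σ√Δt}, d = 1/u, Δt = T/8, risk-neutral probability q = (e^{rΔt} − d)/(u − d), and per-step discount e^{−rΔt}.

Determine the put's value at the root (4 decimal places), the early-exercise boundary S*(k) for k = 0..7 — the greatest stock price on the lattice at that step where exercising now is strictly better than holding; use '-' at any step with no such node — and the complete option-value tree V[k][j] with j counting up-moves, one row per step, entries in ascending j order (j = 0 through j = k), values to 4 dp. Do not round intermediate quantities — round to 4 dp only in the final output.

price = 28.1466
boundary = - - - 50.4912 57.8700 66.3270 76.0200 87.1295
tree:
28.1466
35.1831 20.2612
42.5706 26.9166 12.7893
49.8088 34.4885 18.4239 6.4539
56.2467 42.4300 25.5948 10.3657 2.0503
61.8637 49.8088 33.9730 16.1888 3.8123 0.0651
66.7646 56.2467 42.4300 24.2800 7.0867 0.1228 0.0000
71.0405 61.8637 49.8088 33.9730 13.1705 0.2318 0.0000 0.0000
74.7713 66.7646 56.2467 42.4300 24.2800 0.4375 0.0000 0.0000 0.0000

params: Δt=0.09187 u=1.14614 d=0.87249 q=0.46965 e^(-rΔt)=0.99899
t_8 payoffs: 74.7713 66.7646 56.2467 42.4300 24.2800 0.4375 0.0000 0.0000 0.0000
t_7: node(7,0) S=29.2595 payoff=71.0405 vs cont=70.9392 → 71.0405 [stop]  node(7,1) S=38.4363 payoff=61.8637 vs cont=61.7624 → 61.8637 [stop]  node(7,2) S=50.4912 payoff=49.8088 vs cont=49.7075 → 49.8088 [stop]  node(7,3) S=66.3270 payoff=33.9730 vs cont=33.8717 → 33.9730 [stop]  node(7,4) S=87.1295 payoff=13.1705 vs cont=13.0692 → 13.1705 [stop]  node(7,5) S=114.4563 payoff=0.0000 vs cont=0.2318 → 0.2318 [wait]  node(7,6) S=150.3538 payoff=0.0000 vs cont=0.0000 → 0.0000 [wait]  node(7,7) S=197.5101 payoff=0.0000 vs cont=0.0000 → 0.0000 [wait]  ⇒ S*(7)=87.1295
t_6: node(6,0) S=33.5354 payoff=66.7646 vs cont=66.6633 → 66.7646 [stop]  node(6,1) S=44.0533 payoff=56.2467 vs cont=56.1454 → 56.2467 [stop]  node(6,2) S=57.8700 payoff=42.4300 vs cont=42.3287 → 42.4300 [stop]  node(6,3) S=76.0200 payoff=24.2800 vs cont=24.1787 → 24.2800 [stop]  node(6,4) S=99.8625 payoff=0.4375 vs cont=7.0867 → 7.0867 [wait]  node(6,5) S=131.1829 payoff=0.0000 vs cont=0.1228 → 0.1228 [wait]  node(6,6) S=172.3264 payoff=0.0000 vs cont=0.0000 → 0.0000 [wait]  ⇒ S*(6)=76.0200
t_5: node(5,0) S=38.4363 payoff=61.8637 vs cont=61.7624 → 61.8637 [stop]  node(5,1) S=50.4912 payoff=49.8088 vs cont=49.7075 → 49.8088 [stop]  node(5,2) S=66.3270 payoff=33.9730 vs cont=33.8717 → 33.9730 [stop]  node(5,3) S=87.1295 payoff=13.1705 vs cont=16.1888 → 16.1888 [wait]  node(5,4) S=114.4563 payoff=0.0000 vs cont=3.8123 → 3.8123 [wait]  node(5,5) S=150.3538 payoff=0.0000 vs cont=0.0651 → 0.0651 [wait]  ⇒ S*(5)=66.3270
t_4: node(4,0) S=44.0533 payoff=56.2467 vs cont=56.1454 → 56.2467 [stop]  node(4,1) S=57.8700 payoff=42.4300 vs cont=42.3287 → 42.4300 [stop]  node(4,2) S=76.0200 payoff=24.2800 vs cont=25.5948 → 25.5948 [wait]  node(4,3) S=99.8625 payoff=0.4375 vs cont=10.3657 → 10.3657 [wait]  node(4,4) S=131.1829 payoff=0.0000 vs cont=2.0503 → 2.0503 [wait]  ⇒ S*(4)=57.8700
t_3: node(3,0) S=50.4912 payoff=49.8088 vs cont=49.7075 → 49.8088 [stop]  node(3,1) S=66.3270 payoff=33.9730 vs cont=34.4885 → 34.4885 [wait]  node(3,2) S=87.1295 payoff=13.1705 vs cont=18.4239 → 18.4239 [wait]  node(3,3) S=114.4563 payoff=0.0000 vs cont=6.4539 → 6.4539 [wait]  ⇒ S*(3)=50.4912
t_2: node(2,0) S=57.8700 payoff=42.4300 vs cont=42.5706 → 42.5706 [wait]  node(2,1) S=76.0200 payoff=24.2800 vs cont=26.9166 → 26.9166 [wait]  node(2,2) S=99.8625 payoff=0.4375 vs cont=12.7893 → 12.7893 [wait]  ⇒ S*(2)=-
t_1: node(1,0) S=66.3270 payoff=33.9730 vs cont=35.1831 → 35.1831 [wait]  node(1,1) S=87.1295 payoff=13.1705 vs cont=20.2612 → 20.2612 [wait]  ⇒ S*(1)=-
t_0: node(0,0) S=76.0200 payoff=24.2800 vs cont=28.1466 → 28.1466 [wait]  ⇒ S*(0)=-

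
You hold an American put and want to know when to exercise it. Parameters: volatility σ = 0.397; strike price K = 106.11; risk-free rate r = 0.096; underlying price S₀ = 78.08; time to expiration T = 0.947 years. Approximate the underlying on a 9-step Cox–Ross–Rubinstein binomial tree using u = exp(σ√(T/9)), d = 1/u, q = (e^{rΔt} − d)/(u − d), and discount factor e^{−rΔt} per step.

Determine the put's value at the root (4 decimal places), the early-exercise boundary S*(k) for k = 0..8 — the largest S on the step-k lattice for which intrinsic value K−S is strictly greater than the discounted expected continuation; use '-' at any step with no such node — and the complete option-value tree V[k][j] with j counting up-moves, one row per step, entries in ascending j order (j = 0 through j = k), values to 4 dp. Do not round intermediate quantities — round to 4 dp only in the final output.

Δt=0.10522  u=1.13744  d=0.87917  q=0.50716  discount=0.98995
step 9 (expiry): payoffs max(K−S,0) = 81.6087 74.4111 65.0990 53.0514 37.4645 17.2988 0.0000 0.0000 0.0000 0.0000
step 8: (k=8,j=0): S=27.8687, (K−S)⁺=78.2413, hold=77.1749 ⇒ V=78.2413 exercise | (k=8,j=1): S=36.0556, (K−S)⁺=70.0544, hold=68.9880 ⇒ V=70.0544 exercise | (k=8,j=2): S=46.6475, (K−S)⁺=59.4625, hold=58.3961 ⇒ V=59.4625 exercise | (k=8,j=3): S=60.3509, (K−S)⁺=45.7591, hold=44.6926 ⇒ V=45.7591 exercise | (k=8,j=4): S=78.0800, (K−S)⁺=28.0300, hold=26.9635 ⇒ V=28.0300 exercise | (k=8,j=5): S=101.0173, (K−S)⁺=5.0927, hold=8.4399 ⇒ V=8.4399 continue | (k=8,j=6): S=130.6927, (K−S)⁺=0.0000, hold=0.0000 ⇒ V=0.0000 continue | (k=8,j=7): S=169.0858, (K−S)⁺=0.0000, hold=0.0000 ⇒ V=0.0000 continue | (k=8,j=8): S=218.7575, (K−S)⁺=0.0000, hold=0.0000 ⇒ V=0.0000 continue  boundary S*=78.0800
step 7: (k=7,j=0): S=31.6989, (K−S)⁺=74.4111, hold=73.3446 ⇒ V=74.4111 exercise | (k=7,j=1): S=41.0110, (K−S)⁺=65.0990, hold=64.0326 ⇒ V=65.0990 exercise | (k=7,j=2): S=53.0586, (K−S)⁺=53.0514, hold=51.9849 ⇒ V=53.0514 exercise | (k=7,j=3): S=68.6455, (K−S)⁺=37.4645, hold=36.3981 ⇒ V=37.4645 exercise | (k=7,j=4): S=88.8112, (K−S)⁺=17.2988, hold=17.9128 ⇒ V=17.9128 continue | (k=7,j=5): S=114.9009, (K−S)⁺=0.0000, hold=4.1177 ⇒ V=4.1177 continue | (k=7,j=6): S=148.6549, (K−S)⁺=0.0000, hold=0.0000 ⇒ V=0.0000 continue | (k=7,j=7): S=192.3247, (K−S)⁺=0.0000, hold=0.0000 ⇒ V=0.0000 continue  boundary S*=68.6455
step 6: (k=6,j=0): S=36.0556, (K−S)⁺=70.0544, hold=68.9880 ⇒ V=70.0544 exercise | (k=6,j=1): S=46.6475, (K−S)⁺=59.4625, hold=58.3961 ⇒ V=59.4625 exercise | (k=6,j=2): S=60.3509, (K−S)⁺=45.7591, hold=44.6926 ⇒ V=45.7591 exercise | (k=6,j=3): S=78.0800, (K−S)⁺=28.0300, hold=27.2718 ⇒ V=28.0300 exercise | (k=6,j=4): S=101.0173, (K−S)⁺=5.0927, hold=10.8068 ⇒ V=10.8068 continue | (k=6,j=5): S=130.6927, (K−S)⁺=0.0000, hold=2.0090 ⇒ V=2.0090 continue | (k=6,j=6): S=169.0858, (K−S)⁺=0.0000, hold=0.0000 ⇒ V=0.0000 continue  boundary S*=78.0800
step 5: (k=5,j=0): S=41.0110, (K−S)⁺=65.0990, hold=64.0326 ⇒ V=65.0990 exercise | (k=5,j=1): S=53.0586, (K−S)⁺=53.0514, hold=51.9849 ⇒ V=53.0514 exercise | (k=5,j=2): S=68.6455, (K−S)⁺=37.4645, hold=36.3981 ⇒ V=37.4645 exercise | (k=5,j=3): S=88.8112, (K−S)⁺=17.2988, hold=19.1012 ⇒ V=19.1012 continue | (k=5,j=4): S=114.9009, (K−S)⁺=0.0000, hold=6.2811 ⇒ V=6.2811 continue | (k=5,j=5): S=148.6549, (K−S)⁺=0.0000, hold=0.9802 ⇒ V=0.9802 continue  boundary S*=68.6455
step 4: (k=4,j=0): S=46.6475, (K−S)⁺=59.4625, hold=58.3961 ⇒ V=59.4625 exercise | (k=4,j=1): S=60.3509, (K−S)⁺=45.7591, hold=44.6926 ⇒ V=45.7591 exercise | (k=4,j=2): S=78.0800, (K−S)⁺=28.0300, hold=27.8684 ⇒ V=28.0300 exercise | (k=4,j=3): S=101.0173, (K−S)⁺=5.0927, hold=12.4727 ⇒ V=12.4727 continue | (k=4,j=4): S=130.6927, (K−S)⁺=0.0000, hold=3.5566 ⇒ V=3.5566 continue  boundary S*=78.0800
step 3: (k=3,j=0): S=53.0586, (K−S)⁺=53.0514, hold=51.9849 ⇒ V=53.0514 exercise | (k=3,j=1): S=68.6455, (K−S)⁺=37.4645, hold=36.3981 ⇒ V=37.4645 exercise | (k=3,j=2): S=88.8112, (K−S)⁺=17.2988, hold=19.9376 ⇒ V=19.9376 continue | (k=3,j=3): S=114.9009, (K−S)⁺=0.0000, hold=7.8709 ⇒ V=7.8709 continue  boundary S*=68.6455
step 2: (k=2,j=0): S=60.3509, (K−S)⁺=45.7591, hold=44.6926 ⇒ V=45.7591 exercise | (k=2,j=1): S=78.0800, (K−S)⁺=28.0300, hold=28.2884 ⇒ V=28.2884 continue | (k=2,j=2): S=101.0173, (K−S)⁺=5.0927, hold=13.6790 ⇒ V=13.6790 continue  boundary S*=60.3509
step 1: (k=1,j=0): S=68.6455, (K−S)⁺=37.4645, hold=36.5278 ⇒ V=37.4645 exercise | (k=1,j=1): S=88.8112, (K−S)⁺=17.2988, hold=20.6692 ⇒ V=20.6692 continue  boundary S*=68.6455
step 0: (k=0,j=0): S=78.0800, (K−S)⁺=28.0300, hold=28.6557 ⇒ V=28.6557 continue  boundary S*=-

price = 28.6557
boundary = - 68.6455 60.3509 68.6455 78.0800 68.6455 78.0800 68.6455 78.0800
tree:
28.6557
37.4645 20.6692
45.7591 28.2884 13.6790
53.0514 37.4645 19.9376 7.8709
59.4625 45.7591 28.0300 12.4727 3.5566
65.0990 53.0514 37.4645 19.1012 6.2811 0.9802
70.0544 59.4625 45.7591 28.0300 10.8068 2.0090 0.0000
74.4111 65.0990 53.0514 37.4645 17.9128 4.1177 0.0000 0.0000
78.2413 70.0544 59.4625 45.7591 28.0300 8.4399 0.0000 0.0000 0.0000
81.6087 74.4111 65.0990 53.0514 37.4645 17.2988 0.0000 0.0000 0.0000 0.0000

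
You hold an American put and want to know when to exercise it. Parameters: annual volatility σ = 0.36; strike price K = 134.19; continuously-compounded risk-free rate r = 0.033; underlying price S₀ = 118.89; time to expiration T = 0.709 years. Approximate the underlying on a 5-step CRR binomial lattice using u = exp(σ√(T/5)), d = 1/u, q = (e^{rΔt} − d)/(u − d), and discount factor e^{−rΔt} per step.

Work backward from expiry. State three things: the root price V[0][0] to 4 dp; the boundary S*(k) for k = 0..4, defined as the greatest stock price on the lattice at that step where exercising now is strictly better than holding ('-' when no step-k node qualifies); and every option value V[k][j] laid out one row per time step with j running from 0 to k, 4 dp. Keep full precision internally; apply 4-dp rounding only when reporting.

price = 22.1043
boundary = - - 90.6561 103.8176 90.6561
tree:
22.1043
31.7573 12.0031
43.5339 19.4805 4.1288
55.0269 30.3724 8.0299 0.0000
65.0629 43.5339 15.6169 0.0000 0.0000
73.8265 55.0269 30.3724 0.0000 0.0000 0.0000

Δt=0.14180  u=1.14518  d=0.87322  q=0.48341  discount=0.99533
step 5 (expiry): payoffs max(K−S,0) = 73.8265 55.0269 30.3724 0.0000 0.0000 0.0000
step 4: (k=4,j=0): S=69.1271, (K−S)⁺=65.0629, hold=64.4364 ⇒ V=65.0629 exercise | (k=4,j=1): S=90.6561, (K−S)⁺=43.5339, hold=42.9075 ⇒ V=43.5339 exercise | (k=4,j=2): S=118.8900, (K−S)⁺=15.3000, hold=15.6169 ⇒ V=15.6169 continue | (k=4,j=3): S=155.9171, (K−S)⁺=0.0000, hold=0.0000 ⇒ V=0.0000 continue | (k=4,j=4): S=204.4759, (K−S)⁺=0.0000, hold=0.0000 ⇒ V=0.0000 continue  boundary S*=90.6561
step 3: (k=3,j=0): S=79.1631, (K−S)⁺=55.0269, hold=54.4004 ⇒ V=55.0269 exercise | (k=3,j=1): S=103.8176, (K−S)⁺=30.3724, hold=29.8984 ⇒ V=30.3724 exercise | (k=3,j=2): S=136.1506, (K−S)⁺=0.0000, hold=8.0299 ⇒ V=8.0299 continue | (k=3,j=3): S=178.5533, (K−S)⁺=0.0000, hold=0.0000 ⇒ V=0.0000 continue  boundary S*=103.8176
step 2: (k=2,j=0): S=90.6561, (K−S)⁺=43.5339, hold=42.9075 ⇒ V=43.5339 exercise | (k=2,j=1): S=118.8900, (K−S)⁺=15.3000, hold=19.4805 ⇒ V=19.4805 continue | (k=2,j=2): S=155.9171, (K−S)⁺=0.0000, hold=4.1288 ⇒ V=4.1288 continue  boundary S*=90.6561
step 1: (k=1,j=0): S=103.8176, (K−S)⁺=30.3724, hold=31.7573 ⇒ V=31.7573 continue | (k=1,j=1): S=136.1506, (K−S)⁺=0.0000, hold=12.0031 ⇒ V=12.0031 continue  boundary S*=-
step 0: (k=0,j=0): S=118.8900, (K−S)⁺=15.3000, hold=22.1043 ⇒ V=22.1043 continue  boundary S*=-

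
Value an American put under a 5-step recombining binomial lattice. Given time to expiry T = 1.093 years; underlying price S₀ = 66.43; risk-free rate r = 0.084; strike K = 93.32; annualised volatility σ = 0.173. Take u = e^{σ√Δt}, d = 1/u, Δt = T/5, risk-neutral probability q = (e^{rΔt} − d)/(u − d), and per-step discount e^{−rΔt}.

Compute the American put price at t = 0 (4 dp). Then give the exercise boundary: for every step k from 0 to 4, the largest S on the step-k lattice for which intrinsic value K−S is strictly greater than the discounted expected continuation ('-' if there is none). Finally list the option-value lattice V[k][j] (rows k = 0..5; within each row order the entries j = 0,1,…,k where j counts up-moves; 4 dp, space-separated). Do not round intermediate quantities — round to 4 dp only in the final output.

price = 26.8900
boundary = 66.4300 72.0265 78.0945 84.6737 78.0945
tree:
26.8900
32.0517 21.2935
36.8123 26.8900 15.2255
41.2030 32.0517 21.2935 8.6463
45.2525 36.8123 26.8900 15.2255 3.4446
48.9874 41.2030 32.0517 21.2935 8.6463 0.0000

params: Δt=0.21860 u=1.08425 d=0.92230 q=0.59422 e^(-rΔt)=0.98181
t_5 payoffs: 48.9874 41.2030 32.0517 21.2935 8.6463 0.0000
t_4: node(4,0) S=48.0675 payoff=45.2525 vs cont=43.5546 → 45.2525 [stop]  node(4,1) S=56.5077 payoff=36.8123 vs cont=35.1143 → 36.8123 [stop]  node(4,2) S=66.4300 payoff=26.8900 vs cont=25.1921 → 26.8900 [stop]  node(4,3) S=78.0945 payoff=15.2255 vs cont=13.5275 → 15.2255 [stop]  node(4,4) S=91.8072 payoff=1.5128 vs cont=3.4446 → 3.4446 [wait]  ⇒ S*(4)=78.0945
t_3: node(3,0) S=52.1170 payoff=41.2030 vs cont=39.5050 → 41.2030 [stop]  node(3,1) S=61.2683 payoff=32.0517 vs cont=30.3537 → 32.0517 [stop]  node(3,2) S=72.0265 payoff=21.2935 vs cont=19.5955 → 21.2935 [stop]  node(3,3) S=84.6737 payoff=8.6463 vs cont=8.0754 → 8.6463 [stop]  ⇒ S*(3)=84.6737
t_2: node(2,0) S=56.5077 payoff=36.8123 vs cont=35.1143 → 36.8123 [stop]  node(2,1) S=66.4300 payoff=26.8900 vs cont=25.1921 → 26.8900 [stop]  node(2,2) S=78.0945 payoff=15.2255 vs cont=13.5275 → 15.2255 [stop]  ⇒ S*(2)=78.0945
t_1: node(1,0) S=61.2683 payoff=32.0517 vs cont=30.3537 → 32.0517 [stop]  node(1,1) S=72.0265 payoff=21.2935 vs cont=19.5955 → 21.2935 [stop]  ⇒ S*(1)=72.0265
t_0: node(0,0) S=66.4300 payoff=26.8900 vs cont=25.1921 → 26.8900 [stop]  ⇒ S*(0)=66.4300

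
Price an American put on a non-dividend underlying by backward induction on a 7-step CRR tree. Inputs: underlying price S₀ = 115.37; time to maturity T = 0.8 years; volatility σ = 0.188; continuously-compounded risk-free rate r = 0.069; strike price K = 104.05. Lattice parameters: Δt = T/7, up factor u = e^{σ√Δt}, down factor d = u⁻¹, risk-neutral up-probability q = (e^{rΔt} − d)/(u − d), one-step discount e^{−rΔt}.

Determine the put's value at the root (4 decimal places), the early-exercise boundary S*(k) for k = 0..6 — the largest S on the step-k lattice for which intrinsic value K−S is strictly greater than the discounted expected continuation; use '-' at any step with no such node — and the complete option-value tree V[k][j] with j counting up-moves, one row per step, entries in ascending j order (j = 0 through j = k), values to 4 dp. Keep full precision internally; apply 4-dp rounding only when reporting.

price = 1.8455
boundary = - - - - 89.4717 95.3427 89.4717
tree:
1.8455
3.2501 0.7060
5.5652 1.3749 0.1608
9.2040 2.6245 0.3573 0.0000
14.5783 4.8751 0.7939 0.0000 0.0000
20.0878 8.7073 1.7639 0.0000 0.0000 0.0000
25.2581 14.5783 3.9190 0.0000 0.0000 0.0000 0.0000
30.1099 20.0878 8.7073 0.0000 0.0000 0.0000 0.0000 0.0000

params: Δt=0.11429 u=1.06562 d=0.93842 q=0.54636 e^(-rΔt)=0.99215
t_7 payoffs: 30.1099 20.0878 8.7073 0.0000 0.0000 0.0000 0.0000 0.0000
t_6: node(6,0) S=78.7919 payoff=25.2581 vs cont=24.4408 → 25.2581 [stop]  node(6,1) S=89.4717 payoff=14.5783 vs cont=13.7611 → 14.5783 [stop]  node(6,2) S=101.5989 payoff=2.4511 vs cont=3.9190 → 3.9190 [wait]  node(6,3) S=115.3700 payoff=0.0000 vs cont=0.0000 → 0.0000 [wait]  node(6,4) S=131.0076 payoff=0.0000 vs cont=0.0000 → 0.0000 [wait]  node(6,5) S=148.7648 payoff=0.0000 vs cont=0.0000 → 0.0000 [wait]  node(6,6) S=168.9289 payoff=0.0000 vs cont=0.0000 → 0.0000 [wait]  ⇒ S*(6)=89.4717
t_5: node(5,0) S=83.9622 payoff=20.0878 vs cont=19.2705 → 20.0878 [stop]  node(5,1) S=95.3427 payoff=8.7073 vs cont=8.6858 → 8.7073 [stop]  node(5,2) S=108.2657 payoff=0.0000 vs cont=1.7639 → 1.7639 [wait]  node(5,3) S=122.9404 payoff=0.0000 vs cont=0.0000 → 0.0000 [wait]  node(5,4) S=139.6042 payoff=0.0000 vs cont=0.0000 → 0.0000 [wait]  node(5,5) S=158.5266 payoff=0.0000 vs cont=0.0000 → 0.0000 [wait]  ⇒ S*(5)=95.3427
t_4: node(4,0) S=89.4717 payoff=14.5783 vs cont=13.7611 → 14.5783 [stop]  node(4,1) S=101.5989 payoff=2.4511 vs cont=4.8751 → 4.8751 [wait]  node(4,2) S=115.3700 payoff=0.0000 vs cont=0.7939 → 0.7939 [wait]  node(4,3) S=131.0076 payoff=0.0000 vs cont=0.0000 → 0.0000 [wait]  node(4,4) S=148.7648 payoff=0.0000 vs cont=0.0000 → 0.0000 [wait]  ⇒ S*(4)=89.4717
t_3: node(3,0) S=95.3427 payoff=8.7073 vs cont=9.2040 → 9.2040 [wait]  node(3,1) S=108.2657 payoff=0.0000 vs cont=2.6245 → 2.6245 [wait]  node(3,2) S=122.9404 payoff=0.0000 vs cont=0.3573 → 0.3573 [wait]  node(3,3) S=139.6042 payoff=0.0000 vs cont=0.0000 → 0.0000 [wait]  ⇒ S*(3)=-
t_2: node(2,0) S=101.5989 payoff=2.4511 vs cont=5.5652 → 5.5652 [wait]  node(2,1) S=115.3700 payoff=0.0000 vs cont=1.3749 → 1.3749 [wait]  node(2,2) S=131.0076 payoff=0.0000 vs cont=0.1608 → 0.1608 [wait]  ⇒ S*(2)=-
t_1: node(1,0) S=108.2657 payoff=0.0000 vs cont=3.2501 → 3.2501 [wait]  node(1,1) S=122.9404 payoff=0.0000 vs cont=0.7060 → 0.7060 [wait]  ⇒ S*(1)=-
t_0: node(0,0) S=115.3700 payoff=0.0000 vs cont=1.8455 → 1.8455 [wait]  ⇒ S*(0)=-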